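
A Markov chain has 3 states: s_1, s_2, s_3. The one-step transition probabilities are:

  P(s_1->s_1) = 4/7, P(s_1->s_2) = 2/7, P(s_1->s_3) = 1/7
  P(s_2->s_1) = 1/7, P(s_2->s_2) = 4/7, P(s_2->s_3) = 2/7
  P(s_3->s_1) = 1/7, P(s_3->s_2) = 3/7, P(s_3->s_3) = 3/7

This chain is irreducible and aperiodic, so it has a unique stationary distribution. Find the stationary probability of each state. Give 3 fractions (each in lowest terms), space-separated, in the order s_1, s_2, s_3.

The stationary distribution satisfies pi = pi * P, i.e.:
  pi_s_1 = 4/7*pi_s_1 + 1/7*pi_s_2 + 1/7*pi_s_3
  pi_s_2 = 2/7*pi_s_1 + 4/7*pi_s_2 + 3/7*pi_s_3
  pi_s_3 = 1/7*pi_s_1 + 2/7*pi_s_2 + 3/7*pi_s_3
with normalization: pi_s_1 + pi_s_2 + pi_s_3 = 1.

Using the first 2 balance equations plus normalization, the linear system A*pi = b is:
  [-3/7, 1/7, 1/7] . pi = 0
  [2/7, -3/7, 3/7] . pi = 0
  [1, 1, 1] . pi = 1

Solving yields:
  pi_s_1 = 1/4
  pi_s_2 = 11/24
  pi_s_3 = 7/24

Verification (pi * P):
  1/4*4/7 + 11/24*1/7 + 7/24*1/7 = 1/4 = pi_s_1  (ok)
  1/4*2/7 + 11/24*4/7 + 7/24*3/7 = 11/24 = pi_s_2  (ok)
  1/4*1/7 + 11/24*2/7 + 7/24*3/7 = 7/24 = pi_s_3  (ok)

Answer: 1/4 11/24 7/24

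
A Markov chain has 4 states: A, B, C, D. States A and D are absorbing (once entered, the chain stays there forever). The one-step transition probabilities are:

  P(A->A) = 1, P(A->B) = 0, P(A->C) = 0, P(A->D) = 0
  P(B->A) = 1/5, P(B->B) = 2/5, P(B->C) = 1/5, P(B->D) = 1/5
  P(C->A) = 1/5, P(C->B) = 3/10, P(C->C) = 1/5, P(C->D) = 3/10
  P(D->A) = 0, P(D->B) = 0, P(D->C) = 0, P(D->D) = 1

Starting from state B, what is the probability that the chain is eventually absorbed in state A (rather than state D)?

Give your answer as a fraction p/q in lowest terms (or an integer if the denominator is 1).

Answer: 10/21

Derivation:
Let a_i = P(absorbed in A | start in state i).
Boundary conditions: a_A = 1, a_D = 0.
For each transient state i, a_i = sum_j P(i->j) * a_j:
  a_B = 1/5*a_A + 2/5*a_B + 1/5*a_C + 1/5*a_D
  a_C = 1/5*a_A + 3/10*a_B + 1/5*a_C + 3/10*a_D

Substituting a_A = 1 and a_D = 0, rearrange to (I - Q) a = r where r[i] = P(i -> A):
  [3/5, -1/5] . (a_B, a_C) = 1/5
  [-3/10, 4/5] . (a_B, a_C) = 1/5

Solving yields:
  a_B = 10/21
  a_C = 3/7

Starting state is B, so the absorption probability is a_B = 10/21.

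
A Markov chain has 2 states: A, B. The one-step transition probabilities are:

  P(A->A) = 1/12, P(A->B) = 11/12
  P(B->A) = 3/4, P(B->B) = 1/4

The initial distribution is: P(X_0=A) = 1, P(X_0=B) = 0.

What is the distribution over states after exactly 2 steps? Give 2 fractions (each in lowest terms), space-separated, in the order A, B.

Propagating the distribution step by step (d_{t+1} = d_t * P):
d_0 = (A=1, B=0)
  d_1[A] = 1*1/12 + 0*3/4 = 1/12
  d_1[B] = 1*11/12 + 0*1/4 = 11/12
d_1 = (A=1/12, B=11/12)
  d_2[A] = 1/12*1/12 + 11/12*3/4 = 25/36
  d_2[B] = 1/12*11/12 + 11/12*1/4 = 11/36
d_2 = (A=25/36, B=11/36)

Answer: 25/36 11/36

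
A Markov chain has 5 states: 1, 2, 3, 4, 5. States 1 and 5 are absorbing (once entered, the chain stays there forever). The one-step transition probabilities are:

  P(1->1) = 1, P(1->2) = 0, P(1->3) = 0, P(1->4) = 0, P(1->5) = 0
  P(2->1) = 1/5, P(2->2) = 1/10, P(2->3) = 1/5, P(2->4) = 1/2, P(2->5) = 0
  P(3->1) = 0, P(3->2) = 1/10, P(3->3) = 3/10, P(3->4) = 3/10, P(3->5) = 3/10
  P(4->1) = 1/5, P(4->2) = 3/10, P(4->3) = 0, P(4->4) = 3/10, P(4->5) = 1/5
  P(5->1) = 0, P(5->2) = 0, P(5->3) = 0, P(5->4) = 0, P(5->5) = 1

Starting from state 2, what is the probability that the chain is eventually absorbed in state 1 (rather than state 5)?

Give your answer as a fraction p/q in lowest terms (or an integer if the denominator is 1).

Let a_i = P(absorbed in 1 | start in state i).
Boundary conditions: a_1 = 1, a_5 = 0.
For each transient state i, a_i = sum_j P(i->j) * a_j:
  a_2 = 1/5*a_1 + 1/10*a_2 + 1/5*a_3 + 1/2*a_4 + 0*a_5
  a_3 = 0*a_1 + 1/10*a_2 + 3/10*a_3 + 3/10*a_4 + 3/10*a_5
  a_4 = 1/5*a_1 + 3/10*a_2 + 0*a_3 + 3/10*a_4 + 1/5*a_5

Substituting a_1 = 1 and a_5 = 0, rearrange to (I - Q) a = r where r[i] = P(i -> 1):
  [9/10, -1/5, -1/2] . (a_2, a_3, a_4) = 1/5
  [-1/10, 7/10, -3/10] . (a_2, a_3, a_4) = 0
  [-3/10, 0, 7/10] . (a_2, a_3, a_4) = 1/5

Solving yields:
  a_2 = 45/76
  a_3 = 6/19
  a_4 = 41/76

Starting state is 2, so the absorption probability is a_2 = 45/76.

Answer: 45/76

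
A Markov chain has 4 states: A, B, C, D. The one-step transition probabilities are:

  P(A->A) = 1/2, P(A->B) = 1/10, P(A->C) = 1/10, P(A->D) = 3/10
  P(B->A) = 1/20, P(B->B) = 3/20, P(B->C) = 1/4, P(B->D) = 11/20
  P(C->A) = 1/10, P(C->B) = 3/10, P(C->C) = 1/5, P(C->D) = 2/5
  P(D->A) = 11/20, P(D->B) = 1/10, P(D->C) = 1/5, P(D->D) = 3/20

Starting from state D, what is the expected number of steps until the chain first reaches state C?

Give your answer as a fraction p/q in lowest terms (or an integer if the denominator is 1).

Let h_i = expected steps to first reach C from state i.
Boundary: h_C = 0.
First-step equations for the other states:
  h_A = 1 + 1/2*h_A + 1/10*h_B + 1/10*h_C + 3/10*h_D
  h_B = 1 + 1/20*h_A + 3/20*h_B + 1/4*h_C + 11/20*h_D
  h_D = 1 + 11/20*h_A + 1/10*h_B + 1/5*h_C + 3/20*h_D

Substituting h_C = 0 and rearranging gives the linear system (I - Q) h = 1:
  [1/2, -1/10, -3/10] . (h_A, h_B, h_D) = 1
  [-1/20, 17/20, -11/20] . (h_A, h_B, h_D) = 1
  [-11/20, -1/10, 17/20] . (h_A, h_B, h_D) = 1

Solving yields:
  h_A = 437/63
  h_B = 358/63
  h_D = 19/3

Starting state is D, so the expected hitting time is h_D = 19/3.

Answer: 19/3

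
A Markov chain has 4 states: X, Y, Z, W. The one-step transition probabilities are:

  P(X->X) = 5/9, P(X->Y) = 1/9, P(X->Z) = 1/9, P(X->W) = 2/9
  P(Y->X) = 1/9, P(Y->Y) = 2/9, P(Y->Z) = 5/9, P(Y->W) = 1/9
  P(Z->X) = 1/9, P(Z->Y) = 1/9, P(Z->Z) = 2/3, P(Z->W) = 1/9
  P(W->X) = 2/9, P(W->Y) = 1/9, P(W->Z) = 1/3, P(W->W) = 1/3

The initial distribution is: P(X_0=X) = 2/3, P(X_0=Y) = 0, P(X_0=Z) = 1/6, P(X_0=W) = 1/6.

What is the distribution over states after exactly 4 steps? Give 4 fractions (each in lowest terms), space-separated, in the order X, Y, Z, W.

Propagating the distribution step by step (d_{t+1} = d_t * P):
d_0 = (X=2/3, Y=0, Z=1/6, W=1/6)
  d_1[X] = 2/3*5/9 + 0*1/9 + 1/6*1/9 + 1/6*2/9 = 23/54
  d_1[Y] = 2/3*1/9 + 0*2/9 + 1/6*1/9 + 1/6*1/9 = 1/9
  d_1[Z] = 2/3*1/9 + 0*5/9 + 1/6*2/3 + 1/6*1/3 = 13/54
  d_1[W] = 2/3*2/9 + 0*1/9 + 1/6*1/9 + 1/6*1/3 = 2/9
d_1 = (X=23/54, Y=1/9, Z=13/54, W=2/9)
  d_2[X] = 23/54*5/9 + 1/9*1/9 + 13/54*1/9 + 2/9*2/9 = 79/243
  d_2[Y] = 23/54*1/9 + 1/9*2/9 + 13/54*1/9 + 2/9*1/9 = 10/81
  d_2[Z] = 23/54*1/9 + 1/9*5/9 + 13/54*2/3 + 2/9*1/3 = 167/486
  d_2[W] = 23/54*2/9 + 1/9*1/9 + 13/54*1/9 + 2/9*1/3 = 101/486
d_2 = (X=79/243, Y=10/81, Z=167/486, W=101/486)
  d_3[X] = 79/243*5/9 + 10/81*1/9 + 167/486*1/9 + 101/486*2/9 = 1219/4374
  d_3[Y] = 79/243*1/9 + 10/81*2/9 + 167/486*1/9 + 101/486*1/9 = 91/729
  d_3[Z] = 79/243*1/9 + 10/81*5/9 + 167/486*2/3 + 101/486*1/3 = 1763/4374
  d_3[W] = 79/243*2/9 + 10/81*1/9 + 167/486*1/9 + 101/486*1/3 = 47/243
d_3 = (X=1219/4374, Y=91/729, Z=1763/4374, W=47/243)
  d_4[X] = 1219/4374*5/9 + 91/729*1/9 + 1763/4374*1/9 + 47/243*2/9 = 5048/19683
  d_4[Y] = 1219/4374*1/9 + 91/729*2/9 + 1763/4374*1/9 + 47/243*1/9 = 820/6561
  d_4[Z] = 1219/4374*1/9 + 91/729*5/9 + 1763/4374*2/3 + 47/243*1/3 = 17065/39366
  d_4[W] = 1219/4374*2/9 + 91/729*1/9 + 1763/4374*1/9 + 47/243*1/3 = 7285/39366
d_4 = (X=5048/19683, Y=820/6561, Z=17065/39366, W=7285/39366)

Answer: 5048/19683 820/6561 17065/39366 7285/39366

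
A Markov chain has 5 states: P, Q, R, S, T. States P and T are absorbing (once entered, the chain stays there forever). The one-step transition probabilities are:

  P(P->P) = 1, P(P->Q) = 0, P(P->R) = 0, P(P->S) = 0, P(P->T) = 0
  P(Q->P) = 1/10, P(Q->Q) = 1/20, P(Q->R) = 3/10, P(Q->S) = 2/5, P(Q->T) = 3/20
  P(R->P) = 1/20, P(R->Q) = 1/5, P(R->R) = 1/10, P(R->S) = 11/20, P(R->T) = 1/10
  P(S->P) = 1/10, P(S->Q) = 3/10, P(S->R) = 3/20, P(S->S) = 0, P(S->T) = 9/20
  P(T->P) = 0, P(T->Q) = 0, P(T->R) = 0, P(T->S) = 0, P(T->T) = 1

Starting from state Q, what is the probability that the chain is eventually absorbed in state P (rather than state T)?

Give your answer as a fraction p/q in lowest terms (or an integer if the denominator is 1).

Let a_i = P(absorbed in P | start in state i).
Boundary conditions: a_P = 1, a_T = 0.
For each transient state i, a_i = sum_j P(i->j) * a_j:
  a_Q = 1/10*a_P + 1/20*a_Q + 3/10*a_R + 2/5*a_S + 3/20*a_T
  a_R = 1/20*a_P + 1/5*a_Q + 1/10*a_R + 11/20*a_S + 1/10*a_T
  a_S = 1/10*a_P + 3/10*a_Q + 3/20*a_R + 0*a_S + 9/20*a_T

Substituting a_P = 1 and a_T = 0, rearrange to (I - Q) a = r where r[i] = P(i -> P):
  [19/20, -3/10, -2/5] . (a_Q, a_R, a_S) = 1/10
  [-1/5, 9/10, -11/20] . (a_Q, a_R, a_S) = 1/20
  [-3/10, -3/20, 1] . (a_Q, a_R, a_S) = 1/10

Solving yields:
  a_Q = 406/1459
  a_R = 1106/4377
  a_S = 323/1459

Starting state is Q, so the absorption probability is a_Q = 406/1459.

Answer: 406/1459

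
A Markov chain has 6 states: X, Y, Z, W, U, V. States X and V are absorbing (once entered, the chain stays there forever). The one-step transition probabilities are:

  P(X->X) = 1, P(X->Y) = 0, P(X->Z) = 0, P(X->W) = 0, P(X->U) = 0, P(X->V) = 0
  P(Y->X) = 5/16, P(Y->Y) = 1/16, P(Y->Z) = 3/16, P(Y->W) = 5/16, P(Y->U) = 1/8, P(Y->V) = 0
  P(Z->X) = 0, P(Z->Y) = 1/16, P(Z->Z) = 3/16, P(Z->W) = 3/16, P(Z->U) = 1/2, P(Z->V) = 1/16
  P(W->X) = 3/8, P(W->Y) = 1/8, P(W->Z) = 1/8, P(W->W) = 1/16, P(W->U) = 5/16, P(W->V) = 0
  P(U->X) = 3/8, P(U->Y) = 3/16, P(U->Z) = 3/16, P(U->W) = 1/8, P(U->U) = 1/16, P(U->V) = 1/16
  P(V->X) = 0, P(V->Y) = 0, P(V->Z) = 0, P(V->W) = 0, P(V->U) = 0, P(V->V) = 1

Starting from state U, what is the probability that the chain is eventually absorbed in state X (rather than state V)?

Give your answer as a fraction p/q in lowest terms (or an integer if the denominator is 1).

Answer: 1697/1948

Derivation:
Let a_i = P(absorbed in X | start in state i).
Boundary conditions: a_X = 1, a_V = 0.
For each transient state i, a_i = sum_j P(i->j) * a_j:
  a_Y = 5/16*a_X + 1/16*a_Y + 3/16*a_Z + 5/16*a_W + 1/8*a_U + 0*a_V
  a_Z = 0*a_X + 1/16*a_Y + 3/16*a_Z + 3/16*a_W + 1/2*a_U + 1/16*a_V
  a_W = 3/8*a_X + 1/8*a_Y + 1/8*a_Z + 1/16*a_W + 5/16*a_U + 0*a_V
  a_U = 3/8*a_X + 3/16*a_Y + 3/16*a_Z + 1/8*a_W + 1/16*a_U + 1/16*a_V

Substituting a_X = 1 and a_V = 0, rearrange to (I - Q) a = r where r[i] = P(i -> X):
  [15/16, -3/16, -5/16, -1/8] . (a_Y, a_Z, a_W, a_U) = 5/16
  [-1/16, 13/16, -3/16, -1/2] . (a_Y, a_Z, a_W, a_U) = 0
  [-1/8, -1/8, 15/16, -5/16] . (a_Y, a_Z, a_W, a_U) = 3/8
  [-3/16, -3/16, -1/8, 15/16] . (a_Y, a_Z, a_W, a_U) = 3/8

Solving yields:
  a_Y = 897/974
  a_Z = 1597/1948
  a_W = 1797/1948
  a_U = 1697/1948

Starting state is U, so the absorption probability is a_U = 1697/1948.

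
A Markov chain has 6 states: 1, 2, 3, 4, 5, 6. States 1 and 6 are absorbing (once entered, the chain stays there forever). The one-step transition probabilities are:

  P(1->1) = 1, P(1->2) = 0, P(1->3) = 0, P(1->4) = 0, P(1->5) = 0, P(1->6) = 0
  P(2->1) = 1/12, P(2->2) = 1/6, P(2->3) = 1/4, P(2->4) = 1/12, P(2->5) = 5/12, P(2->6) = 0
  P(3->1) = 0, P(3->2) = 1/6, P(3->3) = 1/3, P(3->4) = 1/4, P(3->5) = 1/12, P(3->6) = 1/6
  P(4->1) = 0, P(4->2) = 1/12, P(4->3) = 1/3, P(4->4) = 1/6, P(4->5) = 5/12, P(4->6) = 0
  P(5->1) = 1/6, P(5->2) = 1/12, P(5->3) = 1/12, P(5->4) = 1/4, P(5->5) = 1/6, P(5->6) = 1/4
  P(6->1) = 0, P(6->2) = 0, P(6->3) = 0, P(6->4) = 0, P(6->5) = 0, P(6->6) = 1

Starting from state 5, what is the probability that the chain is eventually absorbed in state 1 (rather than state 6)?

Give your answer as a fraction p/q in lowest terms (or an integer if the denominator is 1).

Answer: 1329/3638

Derivation:
Let a_i = P(absorbed in 1 | start in state i).
Boundary conditions: a_1 = 1, a_6 = 0.
For each transient state i, a_i = sum_j P(i->j) * a_j:
  a_2 = 1/12*a_1 + 1/6*a_2 + 1/4*a_3 + 1/12*a_4 + 5/12*a_5 + 0*a_6
  a_3 = 0*a_1 + 1/6*a_2 + 1/3*a_3 + 1/4*a_4 + 1/12*a_5 + 1/6*a_6
  a_4 = 0*a_1 + 1/12*a_2 + 1/3*a_3 + 1/6*a_4 + 5/12*a_5 + 0*a_6
  a_5 = 1/6*a_1 + 1/12*a_2 + 1/12*a_3 + 1/4*a_4 + 1/6*a_5 + 1/4*a_6

Substituting a_1 = 1 and a_6 = 0, rearrange to (I - Q) a = r where r[i] = P(i -> 1):
  [5/6, -1/4, -1/12, -5/12] . (a_2, a_3, a_4, a_5) = 1/12
  [-1/6, 2/3, -1/4, -1/12] . (a_2, a_3, a_4, a_5) = 0
  [-1/12, -1/3, 5/6, -5/12] . (a_2, a_3, a_4, a_5) = 0
  [-1/12, -1/12, -1/4, 5/6] . (a_2, a_3, a_4, a_5) = 1/6

Solving yields:
  a_2 = 1441/3638
  a_3 = 488/1819
  a_4 = 1199/3638
  a_5 = 1329/3638

Starting state is 5, so the absorption probability is a_5 = 1329/3638.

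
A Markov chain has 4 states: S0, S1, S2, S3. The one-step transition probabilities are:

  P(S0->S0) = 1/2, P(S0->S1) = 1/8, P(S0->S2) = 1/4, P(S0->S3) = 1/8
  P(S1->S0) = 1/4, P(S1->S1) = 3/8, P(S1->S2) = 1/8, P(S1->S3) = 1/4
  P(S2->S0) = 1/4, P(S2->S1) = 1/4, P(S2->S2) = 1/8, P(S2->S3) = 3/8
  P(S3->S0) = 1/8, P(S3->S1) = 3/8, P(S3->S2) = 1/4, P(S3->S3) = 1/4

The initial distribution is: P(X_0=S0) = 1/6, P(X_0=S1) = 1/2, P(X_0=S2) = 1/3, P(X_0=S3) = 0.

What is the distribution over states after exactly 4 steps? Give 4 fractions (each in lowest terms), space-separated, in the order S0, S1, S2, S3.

Answer: 3607/12288 3415/12288 4705/24576 5827/24576

Derivation:
Propagating the distribution step by step (d_{t+1} = d_t * P):
d_0 = (S0=1/6, S1=1/2, S2=1/3, S3=0)
  d_1[S0] = 1/6*1/2 + 1/2*1/4 + 1/3*1/4 + 0*1/8 = 7/24
  d_1[S1] = 1/6*1/8 + 1/2*3/8 + 1/3*1/4 + 0*3/8 = 7/24
  d_1[S2] = 1/6*1/4 + 1/2*1/8 + 1/3*1/8 + 0*1/4 = 7/48
  d_1[S3] = 1/6*1/8 + 1/2*1/4 + 1/3*3/8 + 0*1/4 = 13/48
d_1 = (S0=7/24, S1=7/24, S2=7/48, S3=13/48)
  d_2[S0] = 7/24*1/2 + 7/24*1/4 + 7/48*1/4 + 13/48*1/8 = 37/128
  d_2[S1] = 7/24*1/8 + 7/24*3/8 + 7/48*1/4 + 13/48*3/8 = 109/384
  d_2[S2] = 7/24*1/4 + 7/24*1/8 + 7/48*1/8 + 13/48*1/4 = 25/128
  d_2[S3] = 7/24*1/8 + 7/24*1/4 + 7/48*3/8 + 13/48*1/4 = 89/384
d_2 = (S0=37/128, S1=109/384, S2=25/128, S3=89/384)
  d_3[S0] = 37/128*1/2 + 109/384*1/4 + 25/128*1/4 + 89/384*1/8 = 901/3072
  d_3[S1] = 37/128*1/8 + 109/384*3/8 + 25/128*1/4 + 89/384*3/8 = 285/1024
  d_3[S2] = 37/128*1/4 + 109/384*1/8 + 25/128*1/8 + 89/384*1/4 = 73/384
  d_3[S3] = 37/128*1/8 + 109/384*1/4 + 25/128*3/8 + 89/384*1/4 = 61/256
d_3 = (S0=901/3072, S1=285/1024, S2=73/384, S3=61/256)
  d_4[S0] = 901/3072*1/2 + 285/1024*1/4 + 73/384*1/4 + 61/256*1/8 = 3607/12288
  d_4[S1] = 901/3072*1/8 + 285/1024*3/8 + 73/384*1/4 + 61/256*3/8 = 3415/12288
  d_4[S2] = 901/3072*1/4 + 285/1024*1/8 + 73/384*1/8 + 61/256*1/4 = 4705/24576
  d_4[S3] = 901/3072*1/8 + 285/1024*1/4 + 73/384*3/8 + 61/256*1/4 = 5827/24576
d_4 = (S0=3607/12288, S1=3415/12288, S2=4705/24576, S3=5827/24576)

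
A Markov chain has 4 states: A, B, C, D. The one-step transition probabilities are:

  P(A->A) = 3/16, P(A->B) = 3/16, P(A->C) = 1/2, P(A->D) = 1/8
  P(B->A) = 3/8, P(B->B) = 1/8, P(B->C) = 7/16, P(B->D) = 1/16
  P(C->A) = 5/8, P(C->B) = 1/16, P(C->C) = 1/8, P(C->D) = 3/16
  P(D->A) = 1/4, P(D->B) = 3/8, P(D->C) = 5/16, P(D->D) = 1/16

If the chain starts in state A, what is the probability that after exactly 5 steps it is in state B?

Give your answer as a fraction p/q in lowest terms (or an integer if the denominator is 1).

Answer: 84277/524288

Derivation:
Computing P^5 by repeated multiplication:
P^1 =
  A: [3/16, 3/16, 1/2, 1/8]
  B: [3/8, 1/8, 7/16, 1/16]
  C: [5/8, 1/16, 1/8, 3/16]
  D: [1/4, 3/8, 5/16, 1/16]
P^2 =
  A: [115/256, 35/256, 71/256, 35/256]
  B: [13/32, 35/256, 81/256, 9/64]
  C: [17/64, 13/64, 53/128, 15/128]
  D: [51/128, 35/256, 89/256, 15/128]
P^3 =
  A: [1405/4096, 87/512, 741/2048, 513/4096]
  B: [369/1024, 679/4096, 1419/4096, 261/2048]
  C: [53/128, 297/2048, 635/2048, 67/512]
  D: [763/2048, 645/4096, 1389/4096, 67/512]
P^4 =
  A: [25263/65536, 10167/65536, 21641/65536, 8465/65536]
  B: [6195/16384, 10337/65536, 22009/65536, 4205/32768]
  C: [2937/8192, 5381/32768, 11473/32768, 2083/16384]
  D: [12241/32768, 10473/65536, 22181/65536, 525/4096]
P^5 =
  A: [387061/1048576, 84277/524288, 11215/32768, 134081/1048576]
  B: [97523/262144, 167483/1048576, 356667/1048576, 67167/524288]
  C: [49731/131072, 82475/524288, 175427/524288, 33731/262144]
  D: [195847/524288, 166973/1048576, 355529/1048576, 33595/262144]

(P^5)[A -> B] = 84277/524288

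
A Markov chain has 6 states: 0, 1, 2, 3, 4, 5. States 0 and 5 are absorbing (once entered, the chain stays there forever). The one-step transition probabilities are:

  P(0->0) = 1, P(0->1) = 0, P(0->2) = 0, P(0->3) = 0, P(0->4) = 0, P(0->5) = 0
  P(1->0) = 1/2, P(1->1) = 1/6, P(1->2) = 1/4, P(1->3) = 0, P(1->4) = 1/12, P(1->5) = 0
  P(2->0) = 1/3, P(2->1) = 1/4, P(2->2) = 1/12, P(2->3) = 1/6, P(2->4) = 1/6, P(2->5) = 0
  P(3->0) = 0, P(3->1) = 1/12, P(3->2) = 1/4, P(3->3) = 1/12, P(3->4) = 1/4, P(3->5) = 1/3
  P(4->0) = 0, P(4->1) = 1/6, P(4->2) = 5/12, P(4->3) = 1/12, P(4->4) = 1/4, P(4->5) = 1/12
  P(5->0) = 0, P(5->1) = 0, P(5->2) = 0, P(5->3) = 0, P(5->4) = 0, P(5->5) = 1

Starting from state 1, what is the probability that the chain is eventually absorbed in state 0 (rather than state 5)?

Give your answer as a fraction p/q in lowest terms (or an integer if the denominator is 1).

Let a_i = P(absorbed in 0 | start in state i).
Boundary conditions: a_0 = 1, a_5 = 0.
For each transient state i, a_i = sum_j P(i->j) * a_j:
  a_1 = 1/2*a_0 + 1/6*a_1 + 1/4*a_2 + 0*a_3 + 1/12*a_4 + 0*a_5
  a_2 = 1/3*a_0 + 1/4*a_1 + 1/12*a_2 + 1/6*a_3 + 1/6*a_4 + 0*a_5
  a_3 = 0*a_0 + 1/12*a_1 + 1/4*a_2 + 1/12*a_3 + 1/4*a_4 + 1/3*a_5
  a_4 = 0*a_0 + 1/6*a_1 + 5/12*a_2 + 1/12*a_3 + 1/4*a_4 + 1/12*a_5

Substituting a_0 = 1 and a_5 = 0, rearrange to (I - Q) a = r where r[i] = P(i -> 0):
  [5/6, -1/4, 0, -1/12] . (a_1, a_2, a_3, a_4) = 1/2
  [-1/4, 11/12, -1/6, -1/6] . (a_1, a_2, a_3, a_4) = 1/3
  [-1/12, -1/4, 11/12, -1/4] . (a_1, a_2, a_3, a_4) = 0
  [-1/6, -5/12, -1/12, 3/4] . (a_1, a_2, a_3, a_4) = 0

Solving yields:
  a_1 = 6520/7043
  a_2 = 5932/7043
  a_3 = 3614/7043
  a_4 = 5146/7043

Starting state is 1, so the absorption probability is a_1 = 6520/7043.

Answer: 6520/7043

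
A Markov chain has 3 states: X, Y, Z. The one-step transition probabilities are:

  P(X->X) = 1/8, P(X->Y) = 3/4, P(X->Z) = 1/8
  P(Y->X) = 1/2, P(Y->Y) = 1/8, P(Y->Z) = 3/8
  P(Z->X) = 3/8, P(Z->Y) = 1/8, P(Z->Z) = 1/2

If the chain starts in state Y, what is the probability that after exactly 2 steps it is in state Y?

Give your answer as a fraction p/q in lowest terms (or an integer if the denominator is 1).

Computing P^2 by repeated multiplication:
P^1 =
  X: [1/8, 3/4, 1/8]
  Y: [1/2, 1/8, 3/8]
  Z: [3/8, 1/8, 1/2]
P^2 =
  X: [7/16, 13/64, 23/64]
  Y: [17/64, 7/16, 19/64]
  Z: [19/64, 23/64, 11/32]

(P^2)[Y -> Y] = 7/16

Answer: 7/16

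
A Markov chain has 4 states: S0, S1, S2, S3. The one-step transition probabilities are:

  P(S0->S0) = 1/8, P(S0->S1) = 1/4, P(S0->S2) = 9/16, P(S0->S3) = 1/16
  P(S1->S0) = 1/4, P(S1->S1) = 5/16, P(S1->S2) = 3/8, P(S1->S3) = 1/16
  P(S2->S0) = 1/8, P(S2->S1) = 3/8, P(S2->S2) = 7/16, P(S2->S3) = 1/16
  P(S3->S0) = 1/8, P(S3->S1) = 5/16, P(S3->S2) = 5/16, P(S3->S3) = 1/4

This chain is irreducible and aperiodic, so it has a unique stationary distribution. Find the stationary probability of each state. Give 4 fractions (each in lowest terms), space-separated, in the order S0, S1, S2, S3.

Answer: 149/897 295/897 128/299 1/13

Derivation:
The stationary distribution satisfies pi = pi * P, i.e.:
  pi_S0 = 1/8*pi_S0 + 1/4*pi_S1 + 1/8*pi_S2 + 1/8*pi_S3
  pi_S1 = 1/4*pi_S0 + 5/16*pi_S1 + 3/8*pi_S2 + 5/16*pi_S3
  pi_S2 = 9/16*pi_S0 + 3/8*pi_S1 + 7/16*pi_S2 + 5/16*pi_S3
  pi_S3 = 1/16*pi_S0 + 1/16*pi_S1 + 1/16*pi_S2 + 1/4*pi_S3
with normalization: pi_S0 + pi_S1 + pi_S2 + pi_S3 = 1.

Using the first 3 balance equations plus normalization, the linear system A*pi = b is:
  [-7/8, 1/4, 1/8, 1/8] . pi = 0
  [1/4, -11/16, 3/8, 5/16] . pi = 0
  [9/16, 3/8, -9/16, 5/16] . pi = 0
  [1, 1, 1, 1] . pi = 1

Solving yields:
  pi_S0 = 149/897
  pi_S1 = 295/897
  pi_S2 = 128/299
  pi_S3 = 1/13

Verification (pi * P):
  149/897*1/8 + 295/897*1/4 + 128/299*1/8 + 1/13*1/8 = 149/897 = pi_S0  (ok)
  149/897*1/4 + 295/897*5/16 + 128/299*3/8 + 1/13*5/16 = 295/897 = pi_S1  (ok)
  149/897*9/16 + 295/897*3/8 + 128/299*7/16 + 1/13*5/16 = 128/299 = pi_S2  (ok)
  149/897*1/16 + 295/897*1/16 + 128/299*1/16 + 1/13*1/4 = 1/13 = pi_S3  (ok)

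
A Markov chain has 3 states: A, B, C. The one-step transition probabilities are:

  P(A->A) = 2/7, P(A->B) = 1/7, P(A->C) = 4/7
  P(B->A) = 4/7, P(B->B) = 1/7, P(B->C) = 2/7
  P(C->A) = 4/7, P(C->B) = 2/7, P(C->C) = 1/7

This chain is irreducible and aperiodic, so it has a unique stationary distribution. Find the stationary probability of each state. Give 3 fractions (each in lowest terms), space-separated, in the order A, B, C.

Answer: 4/9 7/36 13/36

Derivation:
The stationary distribution satisfies pi = pi * P, i.e.:
  pi_A = 2/7*pi_A + 4/7*pi_B + 4/7*pi_C
  pi_B = 1/7*pi_A + 1/7*pi_B + 2/7*pi_C
  pi_C = 4/7*pi_A + 2/7*pi_B + 1/7*pi_C
with normalization: pi_A + pi_B + pi_C = 1.

Using the first 2 balance equations plus normalization, the linear system A*pi = b is:
  [-5/7, 4/7, 4/7] . pi = 0
  [1/7, -6/7, 2/7] . pi = 0
  [1, 1, 1] . pi = 1

Solving yields:
  pi_A = 4/9
  pi_B = 7/36
  pi_C = 13/36

Verification (pi * P):
  4/9*2/7 + 7/36*4/7 + 13/36*4/7 = 4/9 = pi_A  (ok)
  4/9*1/7 + 7/36*1/7 + 13/36*2/7 = 7/36 = pi_B  (ok)
  4/9*4/7 + 7/36*2/7 + 13/36*1/7 = 13/36 = pi_C  (ok)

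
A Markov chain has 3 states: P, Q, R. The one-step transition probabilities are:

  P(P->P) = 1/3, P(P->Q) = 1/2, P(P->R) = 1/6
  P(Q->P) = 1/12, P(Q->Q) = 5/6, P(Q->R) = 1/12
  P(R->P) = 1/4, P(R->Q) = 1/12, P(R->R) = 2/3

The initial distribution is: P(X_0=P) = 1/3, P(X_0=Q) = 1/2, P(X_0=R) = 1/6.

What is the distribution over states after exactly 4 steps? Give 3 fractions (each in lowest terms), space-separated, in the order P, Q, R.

Answer: 5023/31104 75863/124416 9487/41472

Derivation:
Propagating the distribution step by step (d_{t+1} = d_t * P):
d_0 = (P=1/3, Q=1/2, R=1/6)
  d_1[P] = 1/3*1/3 + 1/2*1/12 + 1/6*1/4 = 7/36
  d_1[Q] = 1/3*1/2 + 1/2*5/6 + 1/6*1/12 = 43/72
  d_1[R] = 1/3*1/6 + 1/2*1/12 + 1/6*2/3 = 5/24
d_1 = (P=7/36, Q=43/72, R=5/24)
  d_2[P] = 7/36*1/3 + 43/72*1/12 + 5/24*1/4 = 1/6
  d_2[Q] = 7/36*1/2 + 43/72*5/6 + 5/24*1/12 = 529/864
  d_2[R] = 7/36*1/6 + 43/72*1/12 + 5/24*2/3 = 191/864
d_2 = (P=1/6, Q=529/864, R=191/864)
  d_3[P] = 1/6*1/3 + 529/864*1/12 + 191/864*1/4 = 839/5184
  d_3[Q] = 1/6*1/2 + 529/864*5/6 + 191/864*1/12 = 235/384
  d_3[R] = 1/6*1/6 + 529/864*1/12 + 191/864*2/3 = 2345/10368
d_3 = (P=839/5184, Q=235/384, R=2345/10368)
  d_4[P] = 839/5184*1/3 + 235/384*1/12 + 2345/10368*1/4 = 5023/31104
  d_4[Q] = 839/5184*1/2 + 235/384*5/6 + 2345/10368*1/12 = 75863/124416
  d_4[R] = 839/5184*1/6 + 235/384*1/12 + 2345/10368*2/3 = 9487/41472
d_4 = (P=5023/31104, Q=75863/124416, R=9487/41472)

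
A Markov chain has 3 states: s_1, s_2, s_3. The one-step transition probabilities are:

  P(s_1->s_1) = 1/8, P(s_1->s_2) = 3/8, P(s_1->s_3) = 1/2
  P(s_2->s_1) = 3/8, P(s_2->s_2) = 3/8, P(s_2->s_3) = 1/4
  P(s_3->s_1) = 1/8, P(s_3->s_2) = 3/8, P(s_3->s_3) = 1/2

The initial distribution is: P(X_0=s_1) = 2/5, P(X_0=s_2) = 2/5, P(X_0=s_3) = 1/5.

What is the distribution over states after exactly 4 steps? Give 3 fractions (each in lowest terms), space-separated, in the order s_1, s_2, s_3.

Answer: 7/32 3/8 13/32

Derivation:
Propagating the distribution step by step (d_{t+1} = d_t * P):
d_0 = (s_1=2/5, s_2=2/5, s_3=1/5)
  d_1[s_1] = 2/5*1/8 + 2/5*3/8 + 1/5*1/8 = 9/40
  d_1[s_2] = 2/5*3/8 + 2/5*3/8 + 1/5*3/8 = 3/8
  d_1[s_3] = 2/5*1/2 + 2/5*1/4 + 1/5*1/2 = 2/5
d_1 = (s_1=9/40, s_2=3/8, s_3=2/5)
  d_2[s_1] = 9/40*1/8 + 3/8*3/8 + 2/5*1/8 = 7/32
  d_2[s_2] = 9/40*3/8 + 3/8*3/8 + 2/5*3/8 = 3/8
  d_2[s_3] = 9/40*1/2 + 3/8*1/4 + 2/5*1/2 = 13/32
d_2 = (s_1=7/32, s_2=3/8, s_3=13/32)
  d_3[s_1] = 7/32*1/8 + 3/8*3/8 + 13/32*1/8 = 7/32
  d_3[s_2] = 7/32*3/8 + 3/8*3/8 + 13/32*3/8 = 3/8
  d_3[s_3] = 7/32*1/2 + 3/8*1/4 + 13/32*1/2 = 13/32
d_3 = (s_1=7/32, s_2=3/8, s_3=13/32)
  d_4[s_1] = 7/32*1/8 + 3/8*3/8 + 13/32*1/8 = 7/32
  d_4[s_2] = 7/32*3/8 + 3/8*3/8 + 13/32*3/8 = 3/8
  d_4[s_3] = 7/32*1/2 + 3/8*1/4 + 13/32*1/2 = 13/32
d_4 = (s_1=7/32, s_2=3/8, s_3=13/32)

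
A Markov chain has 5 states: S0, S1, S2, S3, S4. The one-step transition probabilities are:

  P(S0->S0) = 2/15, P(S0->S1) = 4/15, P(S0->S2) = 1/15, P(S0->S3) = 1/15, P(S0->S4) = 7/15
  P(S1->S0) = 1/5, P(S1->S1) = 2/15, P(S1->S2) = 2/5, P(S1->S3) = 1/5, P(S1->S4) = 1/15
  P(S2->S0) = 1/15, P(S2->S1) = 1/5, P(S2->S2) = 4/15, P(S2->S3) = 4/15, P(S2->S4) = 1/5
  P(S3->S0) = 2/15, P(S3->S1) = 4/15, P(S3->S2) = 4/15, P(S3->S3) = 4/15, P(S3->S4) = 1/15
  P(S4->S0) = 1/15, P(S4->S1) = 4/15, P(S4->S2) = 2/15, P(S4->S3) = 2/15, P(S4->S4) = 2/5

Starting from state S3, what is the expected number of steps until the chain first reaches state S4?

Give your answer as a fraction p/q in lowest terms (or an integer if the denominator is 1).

Let h_i = expected steps to first reach S4 from state i.
Boundary: h_S4 = 0.
First-step equations for the other states:
  h_S0 = 1 + 2/15*h_S0 + 4/15*h_S1 + 1/15*h_S2 + 1/15*h_S3 + 7/15*h_S4
  h_S1 = 1 + 1/5*h_S0 + 2/15*h_S1 + 2/5*h_S2 + 1/5*h_S3 + 1/15*h_S4
  h_S2 = 1 + 1/15*h_S0 + 1/5*h_S1 + 4/15*h_S2 + 4/15*h_S3 + 1/5*h_S4
  h_S3 = 1 + 2/15*h_S0 + 4/15*h_S1 + 4/15*h_S2 + 4/15*h_S3 + 1/15*h_S4

Substituting h_S4 = 0 and rearranging gives the linear system (I - Q) h = 1:
  [13/15, -4/15, -1/15, -1/15] . (h_S0, h_S1, h_S2, h_S3) = 1
  [-1/5, 13/15, -2/5, -1/5] . (h_S0, h_S1, h_S2, h_S3) = 1
  [-1/15, -1/5, 11/15, -4/15] . (h_S0, h_S1, h_S2, h_S3) = 1
  [-2/15, -4/15, -4/15, 11/15] . (h_S0, h_S1, h_S2, h_S3) = 1

Solving yields:
  h_S0 = 11805/2939
  h_S1 = 18345/2939
  h_S2 = 16995/2939
  h_S3 = 19005/2939

Starting state is S3, so the expected hitting time is h_S3 = 19005/2939.

Answer: 19005/2939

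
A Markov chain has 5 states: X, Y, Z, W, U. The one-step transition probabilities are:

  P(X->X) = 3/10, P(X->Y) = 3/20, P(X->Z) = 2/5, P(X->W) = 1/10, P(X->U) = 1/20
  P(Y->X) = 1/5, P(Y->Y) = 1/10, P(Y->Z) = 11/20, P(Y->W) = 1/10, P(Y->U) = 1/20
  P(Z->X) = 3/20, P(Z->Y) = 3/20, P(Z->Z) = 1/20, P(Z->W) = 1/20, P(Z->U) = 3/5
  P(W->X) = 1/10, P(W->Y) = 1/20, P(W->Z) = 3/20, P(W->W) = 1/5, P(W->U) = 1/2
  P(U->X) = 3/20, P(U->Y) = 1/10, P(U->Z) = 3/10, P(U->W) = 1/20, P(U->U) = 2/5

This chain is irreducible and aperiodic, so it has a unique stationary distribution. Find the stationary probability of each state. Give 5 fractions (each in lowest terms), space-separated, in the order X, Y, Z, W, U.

The stationary distribution satisfies pi = pi * P, i.e.:
  pi_X = 3/10*pi_X + 1/5*pi_Y + 3/20*pi_Z + 1/10*pi_W + 3/20*pi_U
  pi_Y = 3/20*pi_X + 1/10*pi_Y + 3/20*pi_Z + 1/20*pi_W + 1/10*pi_U
  pi_Z = 2/5*pi_X + 11/20*pi_Y + 1/20*pi_Z + 3/20*pi_W + 3/10*pi_U
  pi_W = 1/10*pi_X + 1/10*pi_Y + 1/20*pi_Z + 1/5*pi_W + 1/20*pi_U
  pi_U = 1/20*pi_X + 1/20*pi_Y + 3/5*pi_Z + 1/2*pi_W + 2/5*pi_U
with normalization: pi_X + pi_Y + pi_Z + pi_W + pi_U = 1.

Using the first 4 balance equations plus normalization, the linear system A*pi = b is:
  [-7/10, 1/5, 3/20, 1/10, 3/20] . pi = 0
  [3/20, -9/10, 3/20, 1/20, 1/10] . pi = 0
  [2/5, 11/20, -19/20, 3/20, 3/10] . pi = 0
  [1/10, 1/10, 1/20, -4/5, 1/20] . pi = 0
  [1, 1, 1, 1, 1] . pi = 1

Solving yields:
  pi_X = 12851/71811
  pi_Y = 8515/71811
  pi_Z = 6436/23937
  pi_W = 609/7979
  pi_U = 8552/23937

Verification (pi * P):
  12851/71811*3/10 + 8515/71811*1/5 + 6436/23937*3/20 + 609/7979*1/10 + 8552/23937*3/20 = 12851/71811 = pi_X  (ok)
  12851/71811*3/20 + 8515/71811*1/10 + 6436/23937*3/20 + 609/7979*1/20 + 8552/23937*1/10 = 8515/71811 = pi_Y  (ok)
  12851/71811*2/5 + 8515/71811*11/20 + 6436/23937*1/20 + 609/7979*3/20 + 8552/23937*3/10 = 6436/23937 = pi_Z  (ok)
  12851/71811*1/10 + 8515/71811*1/10 + 6436/23937*1/20 + 609/7979*1/5 + 8552/23937*1/20 = 609/7979 = pi_W  (ok)
  12851/71811*1/20 + 8515/71811*1/20 + 6436/23937*3/5 + 609/7979*1/2 + 8552/23937*2/5 = 8552/23937 = pi_U  (ok)

Answer: 12851/71811 8515/71811 6436/23937 609/7979 8552/23937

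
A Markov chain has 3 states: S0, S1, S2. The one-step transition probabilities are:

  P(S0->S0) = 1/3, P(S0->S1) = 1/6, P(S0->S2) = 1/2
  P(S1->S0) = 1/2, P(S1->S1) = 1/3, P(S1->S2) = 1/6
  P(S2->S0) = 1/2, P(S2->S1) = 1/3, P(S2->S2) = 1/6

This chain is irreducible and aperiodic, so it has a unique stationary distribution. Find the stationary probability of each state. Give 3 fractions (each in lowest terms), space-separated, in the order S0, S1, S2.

Answer: 3/7 11/42 13/42

Derivation:
The stationary distribution satisfies pi = pi * P, i.e.:
  pi_S0 = 1/3*pi_S0 + 1/2*pi_S1 + 1/2*pi_S2
  pi_S1 = 1/6*pi_S0 + 1/3*pi_S1 + 1/3*pi_S2
  pi_S2 = 1/2*pi_S0 + 1/6*pi_S1 + 1/6*pi_S2
with normalization: pi_S0 + pi_S1 + pi_S2 = 1.

Using the first 2 balance equations plus normalization, the linear system A*pi = b is:
  [-2/3, 1/2, 1/2] . pi = 0
  [1/6, -2/3, 1/3] . pi = 0
  [1, 1, 1] . pi = 1

Solving yields:
  pi_S0 = 3/7
  pi_S1 = 11/42
  pi_S2 = 13/42

Verification (pi * P):
  3/7*1/3 + 11/42*1/2 + 13/42*1/2 = 3/7 = pi_S0  (ok)
  3/7*1/6 + 11/42*1/3 + 13/42*1/3 = 11/42 = pi_S1  (ok)
  3/7*1/2 + 11/42*1/6 + 13/42*1/6 = 13/42 = pi_S2  (ok)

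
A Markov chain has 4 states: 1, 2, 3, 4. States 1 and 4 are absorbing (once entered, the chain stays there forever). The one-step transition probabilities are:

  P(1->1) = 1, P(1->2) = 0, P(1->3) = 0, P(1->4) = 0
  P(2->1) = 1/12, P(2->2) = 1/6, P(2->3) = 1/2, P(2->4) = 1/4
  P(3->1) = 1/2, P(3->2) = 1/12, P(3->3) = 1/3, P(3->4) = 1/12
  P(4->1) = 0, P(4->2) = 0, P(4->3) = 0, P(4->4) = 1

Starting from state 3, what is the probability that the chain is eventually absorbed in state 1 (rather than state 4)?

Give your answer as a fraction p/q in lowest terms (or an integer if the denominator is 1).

Answer: 61/74

Derivation:
Let a_i = P(absorbed in 1 | start in state i).
Boundary conditions: a_1 = 1, a_4 = 0.
For each transient state i, a_i = sum_j P(i->j) * a_j:
  a_2 = 1/12*a_1 + 1/6*a_2 + 1/2*a_3 + 1/4*a_4
  a_3 = 1/2*a_1 + 1/12*a_2 + 1/3*a_3 + 1/12*a_4

Substituting a_1 = 1 and a_4 = 0, rearrange to (I - Q) a = r where r[i] = P(i -> 1):
  [5/6, -1/2] . (a_2, a_3) = 1/12
  [-1/12, 2/3] . (a_2, a_3) = 1/2

Solving yields:
  a_2 = 22/37
  a_3 = 61/74

Starting state is 3, so the absorption probability is a_3 = 61/74.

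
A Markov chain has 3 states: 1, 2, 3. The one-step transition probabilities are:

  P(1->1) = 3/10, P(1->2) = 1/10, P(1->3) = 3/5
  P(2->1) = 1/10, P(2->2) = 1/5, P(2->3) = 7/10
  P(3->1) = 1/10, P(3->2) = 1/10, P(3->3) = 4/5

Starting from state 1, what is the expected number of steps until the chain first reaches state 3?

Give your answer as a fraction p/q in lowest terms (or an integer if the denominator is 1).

Answer: 18/11

Derivation:
Let h_i = expected steps to first reach 3 from state i.
Boundary: h_3 = 0.
First-step equations for the other states:
  h_1 = 1 + 3/10*h_1 + 1/10*h_2 + 3/5*h_3
  h_2 = 1 + 1/10*h_1 + 1/5*h_2 + 7/10*h_3

Substituting h_3 = 0 and rearranging gives the linear system (I - Q) h = 1:
  [7/10, -1/10] . (h_1, h_2) = 1
  [-1/10, 4/5] . (h_1, h_2) = 1

Solving yields:
  h_1 = 18/11
  h_2 = 16/11

Starting state is 1, so the expected hitting time is h_1 = 18/11.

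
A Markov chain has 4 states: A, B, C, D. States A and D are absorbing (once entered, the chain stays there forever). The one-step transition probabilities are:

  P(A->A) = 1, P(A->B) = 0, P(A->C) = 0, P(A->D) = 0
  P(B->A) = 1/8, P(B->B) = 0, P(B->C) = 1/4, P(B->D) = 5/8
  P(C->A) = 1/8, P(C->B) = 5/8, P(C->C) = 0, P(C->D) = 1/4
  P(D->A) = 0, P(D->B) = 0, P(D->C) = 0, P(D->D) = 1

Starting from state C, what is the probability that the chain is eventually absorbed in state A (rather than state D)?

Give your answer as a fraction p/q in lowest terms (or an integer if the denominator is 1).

Let a_i = P(absorbed in A | start in state i).
Boundary conditions: a_A = 1, a_D = 0.
For each transient state i, a_i = sum_j P(i->j) * a_j:
  a_B = 1/8*a_A + 0*a_B + 1/4*a_C + 5/8*a_D
  a_C = 1/8*a_A + 5/8*a_B + 0*a_C + 1/4*a_D

Substituting a_A = 1 and a_D = 0, rearrange to (I - Q) a = r where r[i] = P(i -> A):
  [1, -1/4] . (a_B, a_C) = 1/8
  [-5/8, 1] . (a_B, a_C) = 1/8

Solving yields:
  a_B = 5/27
  a_C = 13/54

Starting state is C, so the absorption probability is a_C = 13/54.

Answer: 13/54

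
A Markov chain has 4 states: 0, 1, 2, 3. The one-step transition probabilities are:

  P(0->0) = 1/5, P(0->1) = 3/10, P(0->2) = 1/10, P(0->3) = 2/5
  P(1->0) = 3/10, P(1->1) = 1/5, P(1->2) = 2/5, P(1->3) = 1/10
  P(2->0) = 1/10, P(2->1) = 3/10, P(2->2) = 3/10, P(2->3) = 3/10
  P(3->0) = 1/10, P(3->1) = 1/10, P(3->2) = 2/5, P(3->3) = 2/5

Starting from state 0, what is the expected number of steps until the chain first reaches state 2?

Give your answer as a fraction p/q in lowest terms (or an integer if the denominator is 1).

Let h_i = expected steps to first reach 2 from state i.
Boundary: h_2 = 0.
First-step equations for the other states:
  h_0 = 1 + 1/5*h_0 + 3/10*h_1 + 1/10*h_2 + 2/5*h_3
  h_1 = 1 + 3/10*h_0 + 1/5*h_1 + 2/5*h_2 + 1/10*h_3
  h_3 = 1 + 1/10*h_0 + 1/10*h_1 + 2/5*h_2 + 2/5*h_3

Substituting h_2 = 0 and rearranging gives the linear system (I - Q) h = 1:
  [4/5, -3/10, -2/5] . (h_0, h_1, h_3) = 1
  [-3/10, 4/5, -1/10] . (h_0, h_1, h_3) = 1
  [-1/10, -1/10, 3/5] . (h_0, h_1, h_3) = 1

Solving yields:
  h_0 = 208/55
  h_1 = 166/55
  h_3 = 14/5

Starting state is 0, so the expected hitting time is h_0 = 208/55.

Answer: 208/55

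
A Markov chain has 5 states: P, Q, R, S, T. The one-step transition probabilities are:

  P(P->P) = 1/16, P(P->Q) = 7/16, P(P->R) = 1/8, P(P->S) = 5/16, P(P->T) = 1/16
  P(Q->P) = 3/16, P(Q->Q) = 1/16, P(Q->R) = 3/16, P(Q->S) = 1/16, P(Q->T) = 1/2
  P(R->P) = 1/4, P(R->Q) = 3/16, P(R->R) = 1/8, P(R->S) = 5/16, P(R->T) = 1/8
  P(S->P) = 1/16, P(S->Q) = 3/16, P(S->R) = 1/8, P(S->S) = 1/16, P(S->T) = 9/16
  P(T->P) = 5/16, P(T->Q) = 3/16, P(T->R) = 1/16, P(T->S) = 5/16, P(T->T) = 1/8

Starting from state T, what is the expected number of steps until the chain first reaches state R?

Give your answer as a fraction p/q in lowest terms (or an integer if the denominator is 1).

Let h_i = expected steps to first reach R from state i.
Boundary: h_R = 0.
First-step equations for the other states:
  h_P = 1 + 1/16*h_P + 7/16*h_Q + 1/8*h_R + 5/16*h_S + 1/16*h_T
  h_Q = 1 + 3/16*h_P + 1/16*h_Q + 3/16*h_R + 1/16*h_S + 1/2*h_T
  h_S = 1 + 1/16*h_P + 3/16*h_Q + 1/8*h_R + 1/16*h_S + 9/16*h_T
  h_T = 1 + 5/16*h_P + 3/16*h_Q + 1/16*h_R + 5/16*h_S + 1/8*h_T

Substituting h_R = 0 and rearranging gives the linear system (I - Q) h = 1:
  [15/16, -7/16, -5/16, -1/16] . (h_P, h_Q, h_S, h_T) = 1
  [-3/16, 15/16, -1/16, -1/2] . (h_P, h_Q, h_S, h_T) = 1
  [-1/16, -3/16, 15/16, -9/16] . (h_P, h_Q, h_S, h_T) = 1
  [-5/16, -3/16, -5/16, 7/8] . (h_P, h_Q, h_S, h_T) = 1

Solving yields:
  h_P = 4528/551
  h_Q = 4400/551
  h_S = 4688/551
  h_T = 256/29

Starting state is T, so the expected hitting time is h_T = 256/29.

Answer: 256/29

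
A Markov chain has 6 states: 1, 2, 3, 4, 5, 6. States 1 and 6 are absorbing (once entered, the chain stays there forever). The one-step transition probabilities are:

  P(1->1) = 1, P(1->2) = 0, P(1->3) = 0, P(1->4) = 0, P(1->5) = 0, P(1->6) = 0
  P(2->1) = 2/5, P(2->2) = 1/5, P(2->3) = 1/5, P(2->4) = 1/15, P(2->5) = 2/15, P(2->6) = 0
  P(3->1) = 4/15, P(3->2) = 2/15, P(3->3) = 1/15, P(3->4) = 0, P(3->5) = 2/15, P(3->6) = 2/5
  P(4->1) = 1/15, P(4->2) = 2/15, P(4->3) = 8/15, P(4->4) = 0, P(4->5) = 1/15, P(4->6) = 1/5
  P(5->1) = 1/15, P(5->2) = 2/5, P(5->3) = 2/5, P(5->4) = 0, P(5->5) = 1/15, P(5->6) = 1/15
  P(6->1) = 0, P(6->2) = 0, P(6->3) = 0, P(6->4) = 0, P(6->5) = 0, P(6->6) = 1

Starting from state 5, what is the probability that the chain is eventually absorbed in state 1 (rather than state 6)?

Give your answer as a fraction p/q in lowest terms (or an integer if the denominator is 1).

Answer: 8333/13828

Derivation:
Let a_i = P(absorbed in 1 | start in state i).
Boundary conditions: a_1 = 1, a_6 = 0.
For each transient state i, a_i = sum_j P(i->j) * a_j:
  a_2 = 2/5*a_1 + 1/5*a_2 + 1/5*a_3 + 1/15*a_4 + 2/15*a_5 + 0*a_6
  a_3 = 4/15*a_1 + 2/15*a_2 + 1/15*a_3 + 0*a_4 + 2/15*a_5 + 2/5*a_6
  a_4 = 1/15*a_1 + 2/15*a_2 + 8/15*a_3 + 0*a_4 + 1/15*a_5 + 1/5*a_6
  a_5 = 1/15*a_1 + 2/5*a_2 + 2/5*a_3 + 0*a_4 + 1/15*a_5 + 1/15*a_6

Substituting a_1 = 1 and a_6 = 0, rearrange to (I - Q) a = r where r[i] = P(i -> 1):
  [4/5, -1/5, -1/15, -2/15] . (a_2, a_3, a_4, a_5) = 2/5
  [-2/15, 14/15, 0, -2/15] . (a_2, a_3, a_4, a_5) = 4/15
  [-2/15, -8/15, 1, -1/15] . (a_2, a_3, a_4, a_5) = 1/15
  [-2/5, -2/5, 0, 14/15] . (a_2, a_3, a_4, a_5) = 1/15

Solving yields:
  a_2 = 5249/6914
  a_3 = 6641/13828
  a_4 = 6419/13828
  a_5 = 8333/13828

Starting state is 5, so the absorption probability is a_5 = 8333/13828.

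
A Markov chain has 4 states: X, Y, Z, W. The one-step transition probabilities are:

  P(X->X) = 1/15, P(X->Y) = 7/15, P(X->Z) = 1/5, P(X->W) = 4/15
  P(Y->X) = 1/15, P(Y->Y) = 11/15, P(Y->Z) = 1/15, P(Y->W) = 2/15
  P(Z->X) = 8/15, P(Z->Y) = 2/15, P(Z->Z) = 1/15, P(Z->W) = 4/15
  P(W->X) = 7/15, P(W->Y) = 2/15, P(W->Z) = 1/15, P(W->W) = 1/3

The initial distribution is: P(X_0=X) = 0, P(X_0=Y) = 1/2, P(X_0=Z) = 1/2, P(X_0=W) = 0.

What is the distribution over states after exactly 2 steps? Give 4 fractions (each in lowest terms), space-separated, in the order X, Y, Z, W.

Answer: 8/45 37/75 8/75 2/9

Derivation:
Propagating the distribution step by step (d_{t+1} = d_t * P):
d_0 = (X=0, Y=1/2, Z=1/2, W=0)
  d_1[X] = 0*1/15 + 1/2*1/15 + 1/2*8/15 + 0*7/15 = 3/10
  d_1[Y] = 0*7/15 + 1/2*11/15 + 1/2*2/15 + 0*2/15 = 13/30
  d_1[Z] = 0*1/5 + 1/2*1/15 + 1/2*1/15 + 0*1/15 = 1/15
  d_1[W] = 0*4/15 + 1/2*2/15 + 1/2*4/15 + 0*1/3 = 1/5
d_1 = (X=3/10, Y=13/30, Z=1/15, W=1/5)
  d_2[X] = 3/10*1/15 + 13/30*1/15 + 1/15*8/15 + 1/5*7/15 = 8/45
  d_2[Y] = 3/10*7/15 + 13/30*11/15 + 1/15*2/15 + 1/5*2/15 = 37/75
  d_2[Z] = 3/10*1/5 + 13/30*1/15 + 1/15*1/15 + 1/5*1/15 = 8/75
  d_2[W] = 3/10*4/15 + 13/30*2/15 + 1/15*4/15 + 1/5*1/3 = 2/9
d_2 = (X=8/45, Y=37/75, Z=8/75, W=2/9)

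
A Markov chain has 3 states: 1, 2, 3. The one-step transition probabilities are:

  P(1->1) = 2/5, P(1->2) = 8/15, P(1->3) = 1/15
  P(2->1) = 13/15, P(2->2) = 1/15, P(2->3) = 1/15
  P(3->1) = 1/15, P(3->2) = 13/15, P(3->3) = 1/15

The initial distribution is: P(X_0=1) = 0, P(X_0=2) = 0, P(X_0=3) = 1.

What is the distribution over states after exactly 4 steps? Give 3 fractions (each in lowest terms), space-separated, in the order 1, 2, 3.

Answer: 30584/50625 16666/50625 1/15

Derivation:
Propagating the distribution step by step (d_{t+1} = d_t * P):
d_0 = (1=0, 2=0, 3=1)
  d_1[1] = 0*2/5 + 0*13/15 + 1*1/15 = 1/15
  d_1[2] = 0*8/15 + 0*1/15 + 1*13/15 = 13/15
  d_1[3] = 0*1/15 + 0*1/15 + 1*1/15 = 1/15
d_1 = (1=1/15, 2=13/15, 3=1/15)
  d_2[1] = 1/15*2/5 + 13/15*13/15 + 1/15*1/15 = 176/225
  d_2[2] = 1/15*8/15 + 13/15*1/15 + 1/15*13/15 = 34/225
  d_2[3] = 1/15*1/15 + 13/15*1/15 + 1/15*1/15 = 1/15
d_2 = (1=176/225, 2=34/225, 3=1/15)
  d_3[1] = 176/225*2/5 + 34/225*13/15 + 1/15*1/15 = 1513/3375
  d_3[2] = 176/225*8/15 + 34/225*1/15 + 1/15*13/15 = 1637/3375
  d_3[3] = 176/225*1/15 + 34/225*1/15 + 1/15*1/15 = 1/15
d_3 = (1=1513/3375, 2=1637/3375, 3=1/15)
  d_4[1] = 1513/3375*2/5 + 1637/3375*13/15 + 1/15*1/15 = 30584/50625
  d_4[2] = 1513/3375*8/15 + 1637/3375*1/15 + 1/15*13/15 = 16666/50625
  d_4[3] = 1513/3375*1/15 + 1637/3375*1/15 + 1/15*1/15 = 1/15
d_4 = (1=30584/50625, 2=16666/50625, 3=1/15)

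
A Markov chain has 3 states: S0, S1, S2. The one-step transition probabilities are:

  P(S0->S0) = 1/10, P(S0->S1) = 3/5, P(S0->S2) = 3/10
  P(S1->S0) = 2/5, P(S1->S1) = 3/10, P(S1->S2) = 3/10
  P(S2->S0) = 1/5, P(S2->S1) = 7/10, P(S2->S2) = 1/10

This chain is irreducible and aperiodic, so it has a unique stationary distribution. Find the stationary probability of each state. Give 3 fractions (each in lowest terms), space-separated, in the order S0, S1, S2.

Answer: 7/26 25/52 1/4

Derivation:
The stationary distribution satisfies pi = pi * P, i.e.:
  pi_S0 = 1/10*pi_S0 + 2/5*pi_S1 + 1/5*pi_S2
  pi_S1 = 3/5*pi_S0 + 3/10*pi_S1 + 7/10*pi_S2
  pi_S2 = 3/10*pi_S0 + 3/10*pi_S1 + 1/10*pi_S2
with normalization: pi_S0 + pi_S1 + pi_S2 = 1.

Using the first 2 balance equations plus normalization, the linear system A*pi = b is:
  [-9/10, 2/5, 1/5] . pi = 0
  [3/5, -7/10, 7/10] . pi = 0
  [1, 1, 1] . pi = 1

Solving yields:
  pi_S0 = 7/26
  pi_S1 = 25/52
  pi_S2 = 1/4

Verification (pi * P):
  7/26*1/10 + 25/52*2/5 + 1/4*1/5 = 7/26 = pi_S0  (ok)
  7/26*3/5 + 25/52*3/10 + 1/4*7/10 = 25/52 = pi_S1  (ok)
  7/26*3/10 + 25/52*3/10 + 1/4*1/10 = 1/4 = pi_S2  (ok)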